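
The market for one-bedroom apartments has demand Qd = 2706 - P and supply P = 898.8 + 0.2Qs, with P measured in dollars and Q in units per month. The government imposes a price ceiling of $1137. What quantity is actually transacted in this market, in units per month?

Rearranging supply gives Qs = 5P - 4494. Setting quantity demanded equal to quantity supplied, 2706 - P = 5P - 4494, gives P* = 1200 and Q* = 1506.
Since 1137 < 1200, the ceiling is binding.
At P = 1137: Qd = 2706 - 1137 = 1569 and Qs = 5·1137 - 4494 = 1191.
The quantity actually transacted is the short side, supply: 1191.

1191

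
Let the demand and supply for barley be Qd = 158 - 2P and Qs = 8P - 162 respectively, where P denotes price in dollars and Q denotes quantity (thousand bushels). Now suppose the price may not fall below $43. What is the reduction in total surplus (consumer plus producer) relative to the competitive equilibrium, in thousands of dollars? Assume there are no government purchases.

151.25

Equilibrium: 158 - 2P = 8P - 162, so 320 = 10P and P* = 32, Q* = 94.
Because the floor (43) lies above the market-clearing price, it is binding.
At P = 43: Qd = 158 - 2·43 = 72 and Qs = 8·43 - 162 = 182.
Quantity traded falls to 72. At Q = 72 the demand price is (158 - 72)/2 = 43 and the supply price is (162 + 72)/8 = 29.25.
Deadweight loss = ½ · (43 - 29.25) · (94 - 72) = ½ · 13.75 · 22 = 151.25.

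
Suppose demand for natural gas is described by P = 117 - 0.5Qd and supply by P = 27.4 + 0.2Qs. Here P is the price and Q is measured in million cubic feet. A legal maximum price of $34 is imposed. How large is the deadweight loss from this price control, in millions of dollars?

3158.75

Rearranging demand gives Qd = 234 - 2P; rearranging supply gives Qs = 5P - 137. Equilibrium: 234 - 2P = 5P - 137, so 371 = 7P and P* = 53, Q* = 128.
The ceiling of 34 is below the equilibrium price 53, so it binds.
At P = 34: Qd = 234 - 2·34 = 166 and Qs = 5·34 - 137 = 33.
Quantity traded falls to 33. At Q = 33 the demand price is (234 - 33)/2 = 100.5 and the supply price is (137 + 33)/5 = 34.
Deadweight loss = ½ · (100.5 - 34) · (128 - 33) = ½ · 66.5 · 95 = 3158.75.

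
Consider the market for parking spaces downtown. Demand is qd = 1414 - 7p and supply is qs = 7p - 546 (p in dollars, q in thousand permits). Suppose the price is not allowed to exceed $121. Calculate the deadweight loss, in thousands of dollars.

2527

In a free market, 1414 - 7p = 7p - 546 gives the equilibrium p* = 140, q* = 434.
Since 121 < 140, the ceiling is binding.
At p = 121: qd = 1414 - 7·121 = 567 and qs = 7·121 - 546 = 301.
Quantity traded falls to 301. At q = 301 the demand price is (1414 - 301)/7 = 159 and the supply price is (546 + 301)/7 = 121.
Deadweight loss = ½ · (159 - 121) · (434 - 301) = ½ · 38 · 133 = 2527.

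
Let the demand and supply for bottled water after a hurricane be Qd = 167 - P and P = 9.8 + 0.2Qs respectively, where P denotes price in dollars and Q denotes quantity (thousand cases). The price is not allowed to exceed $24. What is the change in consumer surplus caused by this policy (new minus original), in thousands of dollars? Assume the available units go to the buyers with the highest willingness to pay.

-948

Rearranging supply gives Qs = 5P - 49. Without the control the market clears where 167 - P = 5P - 49, i.e. P* = 36 and Q* = 131.
Since 24 < 36, the ceiling is binding.
At P = 24: Qd = 167 - 24 = 143 and Qs = 5·24 - 49 = 71.
Consumer surplus without the control is ½ · (167 - 36) · 131 = 8580.5.
With the ceiling, 71 units are sold at 24 (assume they go to the highest-value buyers). The demand price at Q = 71 is 96, so CS = ½ · [(167 - 24) + (96 - 24)] · 71 = 7632.5.
Change in consumer surplus = 7632.5 - 8580.5 = -948.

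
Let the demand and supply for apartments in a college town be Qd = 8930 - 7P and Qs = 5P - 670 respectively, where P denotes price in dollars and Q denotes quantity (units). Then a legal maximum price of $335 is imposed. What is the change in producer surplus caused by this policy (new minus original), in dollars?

-1007887.5

Equilibrium: 8930 - 7P = 5P - 670, so 9600 = 12P and P* = 800, Q* = 3330.
Because the ceiling (335) lies below the market-clearing price, it is binding.
At P = 335: Qd = 8930 - 7·335 = 6585 and Qs = 5·335 - 670 = 1005.
Producer surplus without the control is ½ · (800 - 134) · 3330 = 1108890.
With the ceiling, producers sell 1005 units at 335, so PS = ½ · (335 - 134) · 1005 = 101002.5.
Change in producer surplus = 101002.5 - 1108890 = -1007887.5.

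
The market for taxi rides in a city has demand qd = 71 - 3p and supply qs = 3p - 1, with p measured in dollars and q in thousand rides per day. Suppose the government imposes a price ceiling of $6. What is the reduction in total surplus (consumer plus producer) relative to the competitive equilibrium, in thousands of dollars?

108

Without the control the market clears where 71 - 3p = 3p - 1, i.e. p* = 12 and q* = 35.
The ceiling of 6 is below the equilibrium price 12, so it binds.
At p = 6: qd = 71 - 3·6 = 53 and qs = 3·6 - 1 = 17.
Quantity traded falls to 17. At q = 17 the demand price is (71 - 17)/3 = 18 and the supply price is (1 + 17)/3 = 6.
Deadweight loss = ½ · (18 - 6) · (35 - 17) = ½ · 12 · 18 = 108.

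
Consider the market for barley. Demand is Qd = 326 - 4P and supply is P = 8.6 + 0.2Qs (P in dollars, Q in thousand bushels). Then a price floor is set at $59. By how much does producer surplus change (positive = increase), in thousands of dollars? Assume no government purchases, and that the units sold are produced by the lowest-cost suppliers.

1101.6

Rearranging supply gives Qs = 5P - 43. Without the control the market clears where 326 - 4P = 5P - 43, i.e. P* = 41 and Q* = 162.
Since 59 > 41, the floor is binding.
At P = 59: Qd = 326 - 4·59 = 90 and Qs = 5·59 - 43 = 252.
Producer surplus without the control is ½ · (41 - 8.6) · 162 = 2624.4.
With the floor, 90 units are sold at 59. The supply price at Q = 90 is 26.6, so PS = ½ · [(59 - 8.6) + (59 - 26.6)] · 90 = 3726.
Change in producer surplus = 3726 - 2624.4 = 1101.6.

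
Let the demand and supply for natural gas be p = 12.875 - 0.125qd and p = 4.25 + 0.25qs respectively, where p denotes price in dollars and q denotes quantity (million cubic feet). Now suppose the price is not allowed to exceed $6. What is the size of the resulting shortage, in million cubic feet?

48

Rearranging demand gives qd = 103 - 8p; rearranging supply gives qs = 4p - 17. In a free market, 103 - 8p = 4p - 17 gives the equilibrium p* = 10, q* = 23.
Since 6 < 10, the ceiling is binding.
At p = 6: qd = 103 - 8·6 = 55 and qs = 4·6 - 17 = 7.
Shortage = qd - qs = 55 - 7 = 48.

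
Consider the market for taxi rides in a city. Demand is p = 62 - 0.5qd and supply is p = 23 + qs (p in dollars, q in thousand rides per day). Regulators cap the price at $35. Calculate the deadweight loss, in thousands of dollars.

Rearranging demand gives qd = 124 - 2p; rearranging supply gives qs = p - 23. Equilibrium: 124 - 2p = p - 23, so 147 = 3p and p* = 49, q* = 26.
The ceiling of 35 is below the equilibrium price 49, so it binds.
At p = 35: qd = 124 - 2·35 = 54 and qs = 35 - 23 = 12.
Quantity traded falls to 12. At q = 12 the demand price is (124 - 12)/2 = 56 and the supply price is 23 + 12 = 35.
Deadweight loss = ½ · (56 - 35) · (26 - 12) = ½ · 21 · 14 = 147.

147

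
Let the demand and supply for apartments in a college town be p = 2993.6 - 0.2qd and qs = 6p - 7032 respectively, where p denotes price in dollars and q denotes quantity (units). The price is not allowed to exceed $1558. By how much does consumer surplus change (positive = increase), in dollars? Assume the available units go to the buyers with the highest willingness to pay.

320361.6

Rearranging demand gives qd = 14968 - 5p. Equilibrium: 14968 - 5p = 6p - 7032, so 22000 = 11p and p* = 2000, q* = 4968.
Because the ceiling (1558) lies below the market-clearing price, it is binding.
At p = 1558: qd = 14968 - 5·1558 = 7178 and qs = 6·1558 - 7032 = 2316.
Consumer surplus without the control is ½ · (2993.6 - 2000) · 4968 = 2468102.4.
With the ceiling, 2316 units are sold at 1558 (assume they go to the highest-value buyers). The demand price at q = 2316 is 2530.4, so CS = ½ · [(2993.6 - 1558) + (2530.4 - 1558)] · 2316 = 2788464.
Change in consumer surplus = 2788464 - 2468102.4 = 320361.6.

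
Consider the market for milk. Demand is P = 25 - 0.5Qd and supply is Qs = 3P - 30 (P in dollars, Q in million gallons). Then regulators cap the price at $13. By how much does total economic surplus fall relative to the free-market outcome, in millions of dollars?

Rearranging demand gives Qd = 50 - 2P. Equilibrium: 50 - 2P = 3P - 30, so 80 = 5P and P* = 16, Q* = 18.
The ceiling of 13 is below the equilibrium price 16, so it binds.
At P = 13: Qd = 50 - 2·13 = 24 and Qs = 3·13 - 30 = 9.
Quantity traded falls to 9. At Q = 9 the demand price is (50 - 9)/2 = 20.5 and the supply price is (30 + 9)/3 = 13.
Deadweight loss = ½ · (20.5 - 13) · (18 - 9) = ½ · 7.5 · 9 = 33.75.

33.75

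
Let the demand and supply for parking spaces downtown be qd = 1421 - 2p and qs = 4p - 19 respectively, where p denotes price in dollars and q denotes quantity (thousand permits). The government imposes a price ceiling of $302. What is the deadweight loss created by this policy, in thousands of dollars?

0

Without the control the market clears where 1421 - 2p = 4p - 19, i.e. p* = 240 and q* = 941.
Since 302 is above p* = 240, the ceiling does not bind and the free-market outcome prevails.
Since the control does not bind, no trades are prevented and deadweight loss is zero.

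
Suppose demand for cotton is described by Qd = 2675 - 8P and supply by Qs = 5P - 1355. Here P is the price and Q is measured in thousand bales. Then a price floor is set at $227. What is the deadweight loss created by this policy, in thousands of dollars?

Without the control the market clears where 2675 - 8P = 5P - 1355, i.e. P* = 310 and Q* = 195.
The floor of 227 is below the equilibrium price 310, so it is not binding; the market clears at P* = 310, Q* = 195.
Since the control does not bind, no trades are prevented and deadweight loss is zero.

0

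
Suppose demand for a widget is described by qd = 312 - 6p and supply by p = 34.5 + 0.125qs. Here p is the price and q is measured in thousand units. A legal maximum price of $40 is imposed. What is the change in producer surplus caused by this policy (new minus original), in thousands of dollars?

-104

Rearranging supply gives qs = 8p - 276. Equilibrium: 312 - 6p = 8p - 276, so 588 = 14p and p* = 42, q* = 60.
The ceiling of 40 is below the equilibrium price 42, so it binds.
At p = 40: qd = 312 - 6·40 = 72 and qs = 8·40 - 276 = 44.
Producer surplus without the control is ½ · (42 - 34.5) · 60 = 225.
With the ceiling, producers sell 44 units at 40, so PS = ½ · (40 - 34.5) · 44 = 121.
Change in producer surplus = 121 - 225 = -104.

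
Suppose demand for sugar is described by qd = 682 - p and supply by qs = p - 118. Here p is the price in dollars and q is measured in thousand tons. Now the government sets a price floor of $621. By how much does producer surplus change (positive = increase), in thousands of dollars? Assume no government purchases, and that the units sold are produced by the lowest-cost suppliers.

Without the control the market clears where 682 - p = p - 118, i.e. p* = 400 and q* = 282.
The floor of 621 is above the equilibrium price 400, so it binds.
At p = 621: qd = 682 - 621 = 61 and qs = 621 - 118 = 503.
Producer surplus without the control is ½ · (400 - 118) · 282 = 39762.
With the floor, 61 units are sold at 621. The supply price at q = 61 is 179, so PS = ½ · [(621 - 118) + (621 - 179)] · 61 = 28822.5.
Change in producer surplus = 28822.5 - 39762 = -10939.5.

-10939.5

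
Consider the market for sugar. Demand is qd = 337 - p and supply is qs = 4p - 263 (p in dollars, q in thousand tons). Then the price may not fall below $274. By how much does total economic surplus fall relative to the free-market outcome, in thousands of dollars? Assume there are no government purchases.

14822.5

Setting quantity demanded equal to quantity supplied, 337 - p = 4p - 263, gives p* = 120 and q* = 217.
The floor of 274 is above the equilibrium price 120, so it binds.
At p = 274: qd = 337 - 274 = 63 and qs = 4·274 - 263 = 833.
Quantity traded falls to 63. At q = 63 the demand price is 337 - 63 = 274 and the supply price is (263 + 63)/4 = 81.5.
Deadweight loss = ½ · (274 - 81.5) · (217 - 63) = ½ · 192.5 · 154 = 14822.5.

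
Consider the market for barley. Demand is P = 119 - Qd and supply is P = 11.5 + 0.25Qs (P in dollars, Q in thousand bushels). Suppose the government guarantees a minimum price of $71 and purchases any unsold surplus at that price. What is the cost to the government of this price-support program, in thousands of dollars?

Rearranging demand gives Qd = 119 - P; rearranging supply gives Qs = 4P - 46. Without the control the market clears where 119 - P = 4P - 46, i.e. P* = 33 and Q* = 86.
The floor of 71 is above the equilibrium price 33, so it binds.
At P = 71: Qd = 119 - 71 = 48 and Qs = 4·71 - 46 = 238.
Surplus = Qs - Qd = 190.
Government expenditure = surplus × support price = 190 × 71 = 13490.

13490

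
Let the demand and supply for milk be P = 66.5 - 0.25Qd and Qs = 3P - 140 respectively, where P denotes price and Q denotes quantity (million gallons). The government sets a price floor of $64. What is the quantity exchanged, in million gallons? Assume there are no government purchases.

Rearranging demand gives Qd = 266 - 4P. Without the control the market clears where 266 - 4P = 3P - 140, i.e. P* = 58 and Q* = 34.
Since 64 > 58, the floor is binding.
At P = 64: Qd = 266 - 4·64 = 10 and Qs = 3·64 - 140 = 52.
The quantity actually transacted is the short side, demand: 10.

10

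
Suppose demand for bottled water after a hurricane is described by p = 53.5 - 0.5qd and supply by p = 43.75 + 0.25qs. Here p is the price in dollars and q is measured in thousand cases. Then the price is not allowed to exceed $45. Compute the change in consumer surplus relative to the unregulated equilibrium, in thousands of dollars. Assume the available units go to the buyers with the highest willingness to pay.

Rearranging demand gives qd = 107 - 2p; rearranging supply gives qs = 4p - 175. Without the control the market clears where 107 - 2p = 4p - 175, i.e. p* = 47 and q* = 13.
The ceiling of 45 is below the equilibrium price 47, so it binds.
At p = 45: qd = 107 - 2·45 = 17 and qs = 4·45 - 175 = 5.
Consumer surplus without the control is ½ · (53.5 - 47) · 13 = 42.25.
With the ceiling, 5 units are sold at 45 (assume they go to the highest-value buyers). The demand price at q = 5 is 51, so CS = ½ · [(53.5 - 45) + (51 - 45)] · 5 = 36.25.
Change in consumer surplus = 36.25 - 42.25 = -6.

-6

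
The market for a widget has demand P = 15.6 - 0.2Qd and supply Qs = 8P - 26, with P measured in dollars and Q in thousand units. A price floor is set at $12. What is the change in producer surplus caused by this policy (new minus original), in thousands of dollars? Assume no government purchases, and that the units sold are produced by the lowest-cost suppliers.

47

Rearranging demand gives Qd = 78 - 5P. Equilibrium: 78 - 5P = 8P - 26, so 104 = 13P and P* = 8, Q* = 38.
The floor of 12 is above the equilibrium price 8, so it binds.
At P = 12: Qd = 78 - 5·12 = 18 and Qs = 8·12 - 26 = 70.
Producer surplus without the control is ½ · (8 - 3.25) · 38 = 90.25.
With the floor, 18 units are sold at 12. The supply price at Q = 18 is 5.5, so PS = ½ · [(12 - 3.25) + (12 - 5.5)] · 18 = 137.25.
Change in producer surplus = 137.25 - 90.25 = 47.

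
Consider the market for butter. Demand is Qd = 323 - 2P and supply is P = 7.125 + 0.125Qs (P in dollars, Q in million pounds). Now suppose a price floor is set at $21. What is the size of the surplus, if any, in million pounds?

Rearranging supply gives Qs = 8P - 57. Setting quantity demanded equal to quantity supplied, 323 - 2P = 8P - 57, gives P* = 38 and Q* = 247.
Since 21 is below P* = 38, the floor does not bind and the free-market outcome prevails.
Since the control does not bind, there is no surplus.

0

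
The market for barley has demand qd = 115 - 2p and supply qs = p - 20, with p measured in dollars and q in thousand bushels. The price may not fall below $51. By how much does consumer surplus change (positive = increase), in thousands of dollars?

-114

Without the control the market clears where 115 - 2p = p - 20, i.e. p* = 45 and q* = 25.
Since 51 > 45, the floor is binding.
At p = 51: qd = 115 - 2·51 = 13 and qs = 51 - 20 = 31.
Consumer surplus without the control is ½ · (57.5 - 45) · 25 = 156.25.
With the floor, consumers buy 13 units at 51, so CS = ½ · (57.5 - 51) · 13 = 42.25.
Change in consumer surplus = 42.25 - 156.25 = -114.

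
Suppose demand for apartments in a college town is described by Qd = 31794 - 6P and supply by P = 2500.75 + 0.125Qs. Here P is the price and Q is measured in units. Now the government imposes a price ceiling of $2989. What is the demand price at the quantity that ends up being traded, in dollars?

4648

Rearranging supply gives Qs = 8P - 20006. Equilibrium: 31794 - 6P = 8P - 20006, so 51800 = 14P and P* = 3700, Q* = 9594.
Because the ceiling (2989) lies below the market-clearing price, it is binding.
At P = 2989: Qd = 31794 - 6·2989 = 13860 and Qs = 8·2989 - 20006 = 3906.
Only 3906 units reach the market. On the demand curve, the marginal buyer's willingness to pay at Q = 3906 is (31794 - 3906)/6 = 4648.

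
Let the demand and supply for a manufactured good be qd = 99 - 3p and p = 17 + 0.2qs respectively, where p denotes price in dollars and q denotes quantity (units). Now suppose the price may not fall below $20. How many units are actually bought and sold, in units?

Rearranging supply gives qs = 5p - 85. Without the control the market clears where 99 - 3p = 5p - 85, i.e. p* = 23 and q* = 30.
Since 20 is below p* = 23, the floor does not bind and the free-market outcome prevails.

30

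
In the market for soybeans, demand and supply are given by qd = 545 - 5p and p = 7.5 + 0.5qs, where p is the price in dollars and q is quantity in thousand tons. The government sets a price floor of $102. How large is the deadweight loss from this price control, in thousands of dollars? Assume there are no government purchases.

Rearranging supply gives qs = 2p - 15. Without the control the market clears where 545 - 5p = 2p - 15, i.e. p* = 80 and q* = 145.
Since 102 > 80, the floor is binding.
At p = 102: qd = 545 - 5·102 = 35 and qs = 2·102 - 15 = 189.
Quantity traded falls to 35. At q = 35 the demand price is (545 - 35)/5 = 102 and the supply price is (15 + 35)/2 = 25.
Deadweight loss = ½ · (102 - 25) · (145 - 35) = ½ · 77 · 110 = 4235.

4235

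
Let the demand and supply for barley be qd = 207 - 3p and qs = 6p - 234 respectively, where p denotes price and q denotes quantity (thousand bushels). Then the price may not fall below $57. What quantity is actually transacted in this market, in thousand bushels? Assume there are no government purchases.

Without the control the market clears where 207 - 3p = 6p - 234, i.e. p* = 49 and q* = 60.
Because the floor (57) lies above the market-clearing price, it is binding.
At p = 57: qd = 207 - 3·57 = 36 and qs = 6·57 - 234 = 108.
The quantity actually transacted is the short side, demand: 36.

36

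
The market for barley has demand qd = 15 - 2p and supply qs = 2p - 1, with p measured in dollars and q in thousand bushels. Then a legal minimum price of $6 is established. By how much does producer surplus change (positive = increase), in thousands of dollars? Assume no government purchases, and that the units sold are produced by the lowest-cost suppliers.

2

Setting quantity demanded equal to quantity supplied, 15 - 2p = 2p - 1, gives p* = 4 and q* = 7.
Because the floor (6) lies above the market-clearing price, it is binding.
At p = 6: qd = 15 - 2·6 = 3 and qs = 2·6 - 1 = 11.
Producer surplus without the control is ½ · (4 - 0.5) · 7 = 12.25.
With the floor, 3 units are sold at 6. The supply price at q = 3 is 2, so PS = ½ · [(6 - 0.5) + (6 - 2)] · 3 = 14.25.
Change in producer surplus = 14.25 - 12.25 = 2.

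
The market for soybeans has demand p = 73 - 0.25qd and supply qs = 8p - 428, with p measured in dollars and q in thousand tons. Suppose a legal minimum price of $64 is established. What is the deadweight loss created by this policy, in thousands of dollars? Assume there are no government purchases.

Rearranging demand gives qd = 292 - 4p. Equilibrium: 292 - 4p = 8p - 428, so 720 = 12p and p* = 60, q* = 52.
Since 64 > 60, the floor is binding.
At p = 64: qd = 292 - 4·64 = 36 and qs = 8·64 - 428 = 84.
Quantity traded falls to 36. At q = 36 the demand price is (292 - 36)/4 = 64 and the supply price is (428 + 36)/8 = 58.
Deadweight loss = ½ · (64 - 58) · (52 - 36) = ½ · 6 · 16 = 48.

48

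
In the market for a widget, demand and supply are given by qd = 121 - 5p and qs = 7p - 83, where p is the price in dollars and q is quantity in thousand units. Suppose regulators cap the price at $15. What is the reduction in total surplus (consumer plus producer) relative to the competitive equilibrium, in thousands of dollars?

Equilibrium: 121 - 5p = 7p - 83, so 204 = 12p and p* = 17, q* = 36.
Because the ceiling (15) lies below the market-clearing price, it is binding.
At p = 15: qd = 121 - 5·15 = 46 and qs = 7·15 - 83 = 22.
Quantity traded falls to 22. At q = 22 the demand price is (121 - 22)/5 = 19.8 and the supply price is (83 + 22)/7 = 15.
Deadweight loss = ½ · (19.8 - 15) · (36 - 22) = ½ · 4.8 · 14 = 33.6.

33.6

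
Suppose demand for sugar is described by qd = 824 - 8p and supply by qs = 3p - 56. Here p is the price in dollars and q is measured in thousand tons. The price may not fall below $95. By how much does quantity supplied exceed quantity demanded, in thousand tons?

165

Equilibrium: 824 - 8p = 3p - 56, so 880 = 11p and p* = 80, q* = 184.
Because the floor (95) lies above the market-clearing price, it is binding.
At p = 95: qd = 824 - 8·95 = 64 and qs = 3·95 - 56 = 229.
Surplus = qs - qd = 229 - 64 = 165.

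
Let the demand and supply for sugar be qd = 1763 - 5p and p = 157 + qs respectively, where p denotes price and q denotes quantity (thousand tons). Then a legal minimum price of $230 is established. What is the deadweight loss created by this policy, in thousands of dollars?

Rearranging supply gives qs = p - 157. Equilibrium: 1763 - 5p = p - 157, so 1920 = 6p and p* = 320, q* = 163.
Since 230 is below p* = 320, the floor does not bind and the free-market outcome prevails.
Since the control does not bind, no trades are prevented and deadweight loss is zero.

0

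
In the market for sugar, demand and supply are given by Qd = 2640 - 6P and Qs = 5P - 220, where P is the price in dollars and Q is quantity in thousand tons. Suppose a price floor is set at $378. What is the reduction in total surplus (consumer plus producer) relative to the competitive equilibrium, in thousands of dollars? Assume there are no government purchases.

91898.4

Without the control the market clears where 2640 - 6P = 5P - 220, i.e. P* = 260 and Q* = 1080.
Since 378 > 260, the floor is binding.
At P = 378: Qd = 2640 - 6·378 = 372 and Qs = 5·378 - 220 = 1670.
Quantity traded falls to 372. At Q = 372 the demand price is (2640 - 372)/6 = 378 and the supply price is (220 + 372)/5 = 118.4.
Deadweight loss = ½ · (378 - 118.4) · (1080 - 372) = ½ · 259.6 · 708 = 91898.4.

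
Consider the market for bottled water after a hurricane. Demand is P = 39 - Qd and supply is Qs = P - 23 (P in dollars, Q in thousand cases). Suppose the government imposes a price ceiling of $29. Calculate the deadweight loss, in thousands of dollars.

4

Rearranging demand gives Qd = 39 - P. In a free market, 39 - P = P - 23 gives the equilibrium P* = 31, Q* = 8.
Because the ceiling (29) lies below the market-clearing price, it is binding.
At P = 29: Qd = 39 - 29 = 10 and Qs = 29 - 23 = 6.
Quantity traded falls to 6. At Q = 6 the demand price is 39 - 6 = 33 and the supply price is 23 + 6 = 29.
Deadweight loss = ½ · (33 - 29) · (8 - 6) = ½ · 4 · 2 = 4.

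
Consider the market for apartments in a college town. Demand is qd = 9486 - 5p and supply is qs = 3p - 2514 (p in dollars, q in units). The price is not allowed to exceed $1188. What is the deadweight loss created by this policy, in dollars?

Equilibrium: 9486 - 5p = 3p - 2514, so 12000 = 8p and p* = 1500, q* = 1986.
The ceiling of 1188 is below the equilibrium price 1500, so it binds.
At p = 1188: qd = 9486 - 5·1188 = 3546 and qs = 3·1188 - 2514 = 1050.
Quantity traded falls to 1050. At q = 1050 the demand price is (9486 - 1050)/5 = 1687.2 and the supply price is (2514 + 1050)/3 = 1188.
Deadweight loss = ½ · (1687.2 - 1188) · (1986 - 1050) = ½ · 499.2 · 936 = 233625.6.

233625.6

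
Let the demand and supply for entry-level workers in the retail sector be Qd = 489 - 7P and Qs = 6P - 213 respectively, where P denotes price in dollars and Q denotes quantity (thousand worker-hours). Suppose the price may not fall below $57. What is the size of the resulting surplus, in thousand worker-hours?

39

Without the control the market clears where 489 - 7P = 6P - 213, i.e. P* = 54 and Q* = 111.
The floor of 57 is above the equilibrium price 54, so it binds.
At P = 57: Qd = 489 - 7·57 = 90 and Qs = 6·57 - 213 = 129.
Surplus = Qs - Qd = 129 - 90 = 39.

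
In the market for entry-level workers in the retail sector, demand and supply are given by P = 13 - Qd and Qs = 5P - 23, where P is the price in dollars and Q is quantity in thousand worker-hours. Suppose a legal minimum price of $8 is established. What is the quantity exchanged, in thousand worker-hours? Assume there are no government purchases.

5

Rearranging demand gives Qd = 13 - P. Equilibrium: 13 - P = 5P - 23, so 36 = 6P and P* = 6, Q* = 7.
Because the floor (8) lies above the market-clearing price, it is binding.
At P = 8: Qd = 13 - 8 = 5 and Qs = 5·8 - 23 = 17.
The quantity actually transacted is the short side, demand: 5.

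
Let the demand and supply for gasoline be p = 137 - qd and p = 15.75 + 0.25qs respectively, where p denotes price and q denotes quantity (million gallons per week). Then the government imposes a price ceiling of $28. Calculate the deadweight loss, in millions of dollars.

1440

Rearranging demand gives qd = 137 - p; rearranging supply gives qs = 4p - 63. In a free market, 137 - p = 4p - 63 gives the equilibrium p* = 40, q* = 97.
Since 28 < 40, the ceiling is binding.
At p = 28: qd = 137 - 28 = 109 and qs = 4·28 - 63 = 49.
Quantity traded falls to 49. At q = 49 the demand price is 137 - 49 = 88 and the supply price is (63 + 49)/4 = 28.
Deadweight loss = ½ · (88 - 28) · (97 - 49) = ½ · 60 · 48 = 1440.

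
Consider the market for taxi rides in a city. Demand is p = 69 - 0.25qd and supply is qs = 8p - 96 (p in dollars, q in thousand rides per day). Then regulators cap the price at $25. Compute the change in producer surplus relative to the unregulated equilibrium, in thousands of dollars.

Rearranging demand gives qd = 276 - 4p. Setting quantity demanded equal to quantity supplied, 276 - 4p = 8p - 96, gives p* = 31 and q* = 152.
Since 25 < 31, the ceiling is binding.
At p = 25: qd = 276 - 4·25 = 176 and qs = 8·25 - 96 = 104.
Producer surplus without the control is ½ · (31 - 12) · 152 = 1444.
With the ceiling, producers sell 104 units at 25, so PS = ½ · (25 - 12) · 104 = 676.
Change in producer surplus = 676 - 1444 = -768.

-768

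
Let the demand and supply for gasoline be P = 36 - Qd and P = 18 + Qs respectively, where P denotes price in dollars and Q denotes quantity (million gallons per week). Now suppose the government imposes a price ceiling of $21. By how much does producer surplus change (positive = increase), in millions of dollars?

Rearranging demand gives Qd = 36 - P; rearranging supply gives Qs = P - 18. Equilibrium: 36 - P = P - 18, so 54 = 2P and P* = 27, Q* = 9.
The ceiling of 21 is below the equilibrium price 27, so it binds.
At P = 21: Qd = 36 - 21 = 15 and Qs = 21 - 18 = 3.
Producer surplus without the control is ½ · (27 - 18) · 9 = 40.5.
With the ceiling, producers sell 3 units at 21, so PS = ½ · (21 - 18) · 3 = 4.5.
Change in producer surplus = 4.5 - 40.5 = -36.

-36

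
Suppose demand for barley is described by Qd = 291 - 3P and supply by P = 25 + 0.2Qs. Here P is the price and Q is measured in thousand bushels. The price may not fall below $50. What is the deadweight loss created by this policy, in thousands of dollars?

0

Rearranging supply gives Qs = 5P - 125. In a free market, 291 - 3P = 5P - 125 gives the equilibrium P* = 52, Q* = 135.
Since 50 is below P* = 52, the floor does not bind and the free-market outcome prevails.
Since the control does not bind, no trades are prevented and deadweight loss is zero.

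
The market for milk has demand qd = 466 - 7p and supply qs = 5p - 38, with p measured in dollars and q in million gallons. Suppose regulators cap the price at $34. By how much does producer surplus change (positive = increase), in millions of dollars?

-1216

In a free market, 466 - 7p = 5p - 38 gives the equilibrium p* = 42, q* = 172.
The ceiling of 34 is below the equilibrium price 42, so it binds.
At p = 34: qd = 466 - 7·34 = 228 and qs = 5·34 - 38 = 132.
Producer surplus without the control is ½ · (42 - 7.6) · 172 = 2958.4.
With the ceiling, producers sell 132 units at 34, so PS = ½ · (34 - 7.6) · 132 = 1742.4.
Change in producer surplus = 1742.4 - 2958.4 = -1216.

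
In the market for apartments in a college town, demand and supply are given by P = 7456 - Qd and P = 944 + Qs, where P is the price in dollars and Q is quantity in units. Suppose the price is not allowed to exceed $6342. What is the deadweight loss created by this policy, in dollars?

Rearranging demand gives Qd = 7456 - P; rearranging supply gives Qs = P - 944. Without the control the market clears where 7456 - P = P - 944, i.e. P* = 4200 and Q* = 3256.
Since 6342 is above P* = 4200, the ceiling does not bind and the free-market outcome prevails.
Since the control does not bind, no trades are prevented and deadweight loss is zero.

0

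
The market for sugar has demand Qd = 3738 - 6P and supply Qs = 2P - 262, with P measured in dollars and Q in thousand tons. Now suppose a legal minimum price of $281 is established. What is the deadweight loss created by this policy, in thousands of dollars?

0

Setting quantity demanded equal to quantity supplied, 3738 - 6P = 2P - 262, gives P* = 500 and Q* = 738.
Since 281 is below P* = 500, the floor does not bind and the free-market outcome prevails.
Since the control does not bind, no trades are prevented and deadweight loss is zero.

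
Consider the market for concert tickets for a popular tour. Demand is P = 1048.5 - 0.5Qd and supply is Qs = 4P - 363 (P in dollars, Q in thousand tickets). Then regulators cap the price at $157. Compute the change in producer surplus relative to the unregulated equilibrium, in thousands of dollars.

-195063

Rearranging demand gives Qd = 2097 - 2P. In a free market, 2097 - 2P = 4P - 363 gives the equilibrium P* = 410, Q* = 1277.
Because the ceiling (157) lies below the market-clearing price, it is binding.
At P = 157: Qd = 2097 - 2·157 = 1783 and Qs = 4·157 - 363 = 265.
Producer surplus without the control is ½ · (410 - 90.75) · 1277 = 203841.125.
With the ceiling, producers sell 265 units at 157, so PS = ½ · (157 - 90.75) · 265 = 8778.125.
Change in producer surplus = 8778.125 - 203841.125 = -195063.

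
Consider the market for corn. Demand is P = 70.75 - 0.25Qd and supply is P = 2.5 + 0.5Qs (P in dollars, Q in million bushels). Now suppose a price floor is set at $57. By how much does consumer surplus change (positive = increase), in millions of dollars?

Rearranging demand gives Qd = 283 - 4P; rearranging supply gives Qs = 2P - 5. Setting quantity demanded equal to quantity supplied, 283 - 4P = 2P - 5, gives P* = 48 and Q* = 91.
Since 57 > 48, the floor is binding.
At P = 57: Qd = 283 - 4·57 = 55 and Qs = 2·57 - 5 = 109.
Consumer surplus without the control is ½ · (70.75 - 48) · 91 = 1035.125.
With the floor, consumers buy 55 units at 57, so CS = ½ · (70.75 - 57) · 55 = 378.125.
Change in consumer surplus = 378.125 - 1035.125 = -657.

-657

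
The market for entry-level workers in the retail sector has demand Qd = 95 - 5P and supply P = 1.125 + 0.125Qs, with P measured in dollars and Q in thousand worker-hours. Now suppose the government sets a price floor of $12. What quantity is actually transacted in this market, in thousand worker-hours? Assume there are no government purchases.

Rearranging supply gives Qs = 8P - 9. Setting quantity demanded equal to quantity supplied, 95 - 5P = 8P - 9, gives P* = 8 and Q* = 55.
The floor of 12 is above the equilibrium price 8, so it binds.
At P = 12: Qd = 95 - 5·12 = 35 and Qs = 8·12 - 9 = 87.
The quantity actually transacted is the short side, demand: 35.

35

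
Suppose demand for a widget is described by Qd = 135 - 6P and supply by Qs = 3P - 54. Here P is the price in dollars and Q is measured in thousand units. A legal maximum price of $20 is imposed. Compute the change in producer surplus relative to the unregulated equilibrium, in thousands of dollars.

Without the control the market clears where 135 - 6P = 3P - 54, i.e. P* = 21 and Q* = 9.
The ceiling of 20 is below the equilibrium price 21, so it binds.
At P = 20: Qd = 135 - 6·20 = 15 and Qs = 3·20 - 54 = 6.
Producer surplus without the control is ½ · (21 - 18) · 9 = 13.5.
With the ceiling, producers sell 6 units at 20, so PS = ½ · (20 - 18) · 6 = 6.
Change in producer surplus = 6 - 13.5 = -7.5.

-7.5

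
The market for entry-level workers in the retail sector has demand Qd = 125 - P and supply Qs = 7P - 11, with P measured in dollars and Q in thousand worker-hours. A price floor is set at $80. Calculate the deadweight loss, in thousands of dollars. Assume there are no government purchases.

Setting quantity demanded equal to quantity supplied, 125 - P = 7P - 11, gives P* = 17 and Q* = 108.
The floor of 80 is above the equilibrium price 17, so it binds.
At P = 80: Qd = 125 - 80 = 45 and Qs = 7·80 - 11 = 549.
Quantity traded falls to 45. At Q = 45 the demand price is 125 - 45 = 80 and the supply price is (11 + 45)/7 = 8.
Deadweight loss = ½ · (80 - 8) · (108 - 45) = ½ · 72 · 63 = 2268.

2268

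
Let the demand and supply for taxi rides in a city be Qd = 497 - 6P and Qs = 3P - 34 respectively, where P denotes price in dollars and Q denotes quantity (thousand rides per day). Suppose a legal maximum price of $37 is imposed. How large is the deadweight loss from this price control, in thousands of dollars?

1089

Setting quantity demanded equal to quantity supplied, 497 - 6P = 3P - 34, gives P* = 59 and Q* = 143.
The ceiling of 37 is below the equilibrium price 59, so it binds.
At P = 37: Qd = 497 - 6·37 = 275 and Qs = 3·37 - 34 = 77.
Quantity traded falls to 77. At Q = 77 the demand price is (497 - 77)/6 = 70 and the supply price is (34 + 77)/3 = 37.
Deadweight loss = ½ · (70 - 37) · (143 - 77) = ½ · 33 · 66 = 1089.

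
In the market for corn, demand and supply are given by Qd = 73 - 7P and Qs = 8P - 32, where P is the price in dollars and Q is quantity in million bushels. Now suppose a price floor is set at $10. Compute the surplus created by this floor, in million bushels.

Without the control the market clears where 73 - 7P = 8P - 32, i.e. P* = 7 and Q* = 24.
Since 10 > 7, the floor is binding.
At P = 10: Qd = 73 - 7·10 = 3 and Qs = 8·10 - 32 = 48.
Surplus = Qs - Qd = 48 - 3 = 45.

45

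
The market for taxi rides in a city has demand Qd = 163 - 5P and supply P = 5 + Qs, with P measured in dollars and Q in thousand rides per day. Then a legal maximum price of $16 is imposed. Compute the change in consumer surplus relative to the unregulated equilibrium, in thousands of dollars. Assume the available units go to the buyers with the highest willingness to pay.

Rearranging supply gives Qs = P - 5. Without the control the market clears where 163 - 5P = P - 5, i.e. P* = 28 and Q* = 23.
Since 16 < 28, the ceiling is binding.
At P = 16: Qd = 163 - 5·16 = 83 and Qs = 16 - 5 = 11.
Consumer surplus without the control is ½ · (32.6 - 28) · 23 = 52.9.
With the ceiling, 11 units are sold at 16 (assume they go to the highest-value buyers). The demand price at Q = 11 is 30.4, so CS = ½ · [(32.6 - 16) + (30.4 - 16)] · 11 = 170.5.
Change in consumer surplus = 170.5 - 52.9 = 117.6.

117.6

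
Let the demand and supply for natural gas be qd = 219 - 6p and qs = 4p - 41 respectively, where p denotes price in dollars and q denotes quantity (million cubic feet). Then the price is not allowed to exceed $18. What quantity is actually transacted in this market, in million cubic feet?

31

Setting quantity demanded equal to quantity supplied, 219 - 6p = 4p - 41, gives p* = 26 and q* = 63.
Because the ceiling (18) lies below the market-clearing price, it is binding.
At p = 18: qd = 219 - 6·18 = 111 and qs = 4·18 - 41 = 31.
The quantity actually transacted is the short side, supply: 31.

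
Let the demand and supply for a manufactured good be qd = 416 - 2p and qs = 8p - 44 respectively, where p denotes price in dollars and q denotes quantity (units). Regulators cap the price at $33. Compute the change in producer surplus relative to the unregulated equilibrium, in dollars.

-3536

Without the control the market clears where 416 - 2p = 8p - 44, i.e. p* = 46 and q* = 324.
The ceiling of 33 is below the equilibrium price 46, so it binds.
At p = 33: qd = 416 - 2·33 = 350 and qs = 8·33 - 44 = 220.
Producer surplus without the control is ½ · (46 - 5.5) · 324 = 6561.
With the ceiling, producers sell 220 units at 33, so PS = ½ · (33 - 5.5) · 220 = 3025.
Change in producer surplus = 3025 - 6561 = -3536.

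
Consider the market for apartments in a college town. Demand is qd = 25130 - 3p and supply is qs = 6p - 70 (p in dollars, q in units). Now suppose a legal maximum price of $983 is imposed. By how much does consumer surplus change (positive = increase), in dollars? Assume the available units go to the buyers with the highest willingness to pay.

-9219458

In a free market, 25130 - 3p = 6p - 70 gives the equilibrium p* = 2800, q* = 16730.
The ceiling of 983 is below the equilibrium price 2800, so it binds.
At p = 983: qd = 25130 - 3·983 = 22181 and qs = 6·983 - 70 = 5828.
Consumer surplus without the control is ½ · (25130/3 - 2800) · 16730 = 139946450/3.
With the ceiling, 5828 units are sold at 983 (assume they go to the highest-value buyers). The demand price at q = 5828 is 6434, so CS = ½ · [(25130/3 - 983) + (6434 - 983)] · 5828 = 112288076/3.
Change in consumer surplus = 112288076/3 - 139946450/3 = -9219458.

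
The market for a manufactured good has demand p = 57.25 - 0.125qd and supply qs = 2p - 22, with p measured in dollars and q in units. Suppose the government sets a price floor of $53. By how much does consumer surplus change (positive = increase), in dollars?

-270

Rearranging demand gives qd = 458 - 8p. Equilibrium: 458 - 8p = 2p - 22, so 480 = 10p and p* = 48, q* = 74.
Since 53 > 48, the floor is binding.
At p = 53: qd = 458 - 8·53 = 34 and qs = 2·53 - 22 = 84.
Consumer surplus without the control is ½ · (57.25 - 48) · 74 = 342.25.
With the floor, consumers buy 34 units at 53, so CS = ½ · (57.25 - 53) · 34 = 72.25.
Change in consumer surplus = 72.25 - 342.25 = -270.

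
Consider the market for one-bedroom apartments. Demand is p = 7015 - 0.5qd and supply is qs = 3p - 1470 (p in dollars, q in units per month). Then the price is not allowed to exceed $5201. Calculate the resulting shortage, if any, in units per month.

Rearranging demand gives qd = 14030 - 2p. In a free market, 14030 - 2p = 3p - 1470 gives the equilibrium p* = 3100, q* = 7830.
The ceiling of 5201 is above the equilibrium price 3100, so it is not binding; the market clears at p* = 3100, q* = 7830.
Since the control does not bind, there is no shortage.

0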